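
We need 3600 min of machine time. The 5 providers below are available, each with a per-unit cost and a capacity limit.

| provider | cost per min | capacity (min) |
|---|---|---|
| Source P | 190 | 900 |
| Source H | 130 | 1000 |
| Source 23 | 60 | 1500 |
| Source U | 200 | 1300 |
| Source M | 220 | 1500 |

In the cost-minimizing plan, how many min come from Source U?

200

Use providers in increasing cost order.
Source 23 at 60: take all 1500 min → 2100 still needed.
Take 1000 from Source H at 130 → need 1100 more.
Source P at 190: take all 900 min → 200 still needed.
Source U at 200: take 200 of its 1300 → requirement met.
Source M: unused.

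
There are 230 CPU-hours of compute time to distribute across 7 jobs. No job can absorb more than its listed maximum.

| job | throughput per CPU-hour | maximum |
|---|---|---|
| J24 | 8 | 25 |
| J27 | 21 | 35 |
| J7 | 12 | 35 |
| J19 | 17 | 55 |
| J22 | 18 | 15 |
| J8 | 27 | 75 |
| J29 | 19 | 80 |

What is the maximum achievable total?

Rank by throughput per CPU-hour: J8 27 > J27 21 > J29 19 > J22 18 > J19 17 > J7 12 > J24 8.
J8: +75 to 75 (cap) → 155 left.
Give J27 35 to hit its cap of 35 → 120 left.
Give J29 80 to hit its cap of 80 → 40 left.
J22 takes 15 to reach its cap of 15 → 25 left.
J19 has room for 55 but only 25 remain, so it gets 25.
Total = 21×35 + 17×25 + 18×15 + 27×75 + 19×80 = 4975.

4975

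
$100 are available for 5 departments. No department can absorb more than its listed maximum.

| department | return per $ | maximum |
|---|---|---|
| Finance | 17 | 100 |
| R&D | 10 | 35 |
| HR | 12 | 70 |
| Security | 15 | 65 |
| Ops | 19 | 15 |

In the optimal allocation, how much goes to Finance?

Highest return per $ first: Ops 19 > Finance 17 > Security 15 > HR 12 > R&D 10.
Ops takes 15 to reach its cap of 15 ; 85 left.
Finance has room for 100 but only 85 remain, so it gets 85.

85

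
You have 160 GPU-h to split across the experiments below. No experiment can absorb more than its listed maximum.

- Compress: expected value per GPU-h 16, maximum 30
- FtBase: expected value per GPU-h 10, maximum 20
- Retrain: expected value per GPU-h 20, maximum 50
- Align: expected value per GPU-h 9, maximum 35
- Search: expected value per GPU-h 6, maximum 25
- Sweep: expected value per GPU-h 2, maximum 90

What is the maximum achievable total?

2145

Highest expected value per GPU-h first: Retrain 20 > Compress 16 > FtBase 10 > Align 9 > Search 6 > Sweep 2.
Retrain: +50 to 50 (cap) ; 110 left.
Give Compress 30 to hit its cap of 30 ; 80 left.
Give FtBase 20 to hit its cap of 20 ; 60 left.
Align: +35 to 35 (cap) ; 25 left.
Search: +25 to 25 (cap) ; 0 left.
Total = 16×30 + 10×20 + 20×50 + 9×35 + 6×25 = 2145.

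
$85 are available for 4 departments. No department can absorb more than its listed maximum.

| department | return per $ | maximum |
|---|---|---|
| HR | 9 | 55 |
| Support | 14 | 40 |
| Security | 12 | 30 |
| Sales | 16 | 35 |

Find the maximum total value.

Order the departments by return per $: Sales 16 > Support 14 > Security 12 > HR 9.
Give Sales 35 to hit its cap of 35 → 50 left.
Support takes 40 to reach its cap of 40 → 10 left.
Only 10 left; Security takes them to reach 10.
Total = 14×40 + 12×10 + 16×35 = 1240.

1240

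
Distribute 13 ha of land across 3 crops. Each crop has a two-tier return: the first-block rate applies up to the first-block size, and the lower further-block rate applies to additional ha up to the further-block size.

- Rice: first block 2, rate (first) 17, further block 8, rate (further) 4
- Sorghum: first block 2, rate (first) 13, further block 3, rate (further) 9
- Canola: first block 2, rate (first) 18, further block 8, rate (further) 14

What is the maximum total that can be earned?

195

Order all 6 blocks by rate: Canola/first 18 > Rice/first 17 > Canola/second 14 > Sorghum/first 13 > Sorghum/second 9 > Rice/second 4.
Fill Canola first block (2 at 18) — 11 left.
Rice/first (17): +2 — 9 left.
Canola second at 14: fill all 8 — 1 left.
Sorghum/first: +1 of 2 at 13; pool empty.
Total = 18×2 + 17×2 + 14×8 + 13×1 = 195.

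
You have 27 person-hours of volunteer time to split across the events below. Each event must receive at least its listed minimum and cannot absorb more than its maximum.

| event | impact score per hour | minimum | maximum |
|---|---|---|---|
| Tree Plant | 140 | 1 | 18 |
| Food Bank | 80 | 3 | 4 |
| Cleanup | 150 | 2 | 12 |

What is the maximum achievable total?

3720

Meeting every minimum uses 1+3+2 = 6 person-hours, leaving 21.
Order the events by impact score per hour: Cleanup 150 > Tree Plant 140 > Food Bank 80.
Give Cleanup 10 more to hit its cap of 12 ; 11 left.
Tree Plant has room for 17 more but only 11 remain, so it gets 12.
Total = 140×12 + 80×3 + 150×12 = 3720.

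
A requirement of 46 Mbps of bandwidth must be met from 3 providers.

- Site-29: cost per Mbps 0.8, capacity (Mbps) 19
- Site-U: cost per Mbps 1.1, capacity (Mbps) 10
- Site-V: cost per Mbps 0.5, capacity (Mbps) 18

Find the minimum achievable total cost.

34.1

Use providers in increasing cost order.
Site-V (0.5): use full 18 → 28 Mbps to go.
Take 19 from Site-29 at 0.8 → need 9 more.
Site-U (1.1): take the remaining 9 → done.
Cost = 18×0.5 + 19×0.8 + 9×1.1 = 34.1.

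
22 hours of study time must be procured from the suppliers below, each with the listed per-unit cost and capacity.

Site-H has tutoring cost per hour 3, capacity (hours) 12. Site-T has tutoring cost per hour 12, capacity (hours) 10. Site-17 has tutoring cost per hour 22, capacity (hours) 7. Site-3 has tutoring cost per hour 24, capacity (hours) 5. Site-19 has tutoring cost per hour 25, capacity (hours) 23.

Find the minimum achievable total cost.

Cheapest first:
Take 12 from Site-H at 3 — need 10 more.
Take 10 from Site-T at 12 — need 0 more.
Site-17, Site-3, Site-19: unused.
Cost = 12×3 + 10×12 = 156.

156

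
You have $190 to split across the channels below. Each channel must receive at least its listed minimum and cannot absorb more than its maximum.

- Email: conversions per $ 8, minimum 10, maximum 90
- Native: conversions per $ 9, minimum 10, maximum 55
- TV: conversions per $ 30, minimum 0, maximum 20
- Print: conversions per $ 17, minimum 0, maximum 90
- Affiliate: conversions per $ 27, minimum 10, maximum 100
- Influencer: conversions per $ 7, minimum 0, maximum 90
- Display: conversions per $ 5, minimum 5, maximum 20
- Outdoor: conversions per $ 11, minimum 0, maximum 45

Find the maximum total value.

4260

Meeting every minimum uses 10+10+0+0+10+0+5+0 = 35 $, leaving 155.
Order the channels by conversions per $: TV 30 > Affiliate 27 > Print 17 > Outdoor 11 > Native 9 > Email 8 > Influencer 7 > Display 5.
Give TV 20 more to hit its cap of 20 — 135 left.
Affiliate takes 90 more to reach its cap of 100 — 45 left.
Print has room for 90 more but only 45 remain, so it gets 45.
Total = 8×10 + 9×10 + 30×20 + 17×45 + 27×100 + 5×5 = 4260.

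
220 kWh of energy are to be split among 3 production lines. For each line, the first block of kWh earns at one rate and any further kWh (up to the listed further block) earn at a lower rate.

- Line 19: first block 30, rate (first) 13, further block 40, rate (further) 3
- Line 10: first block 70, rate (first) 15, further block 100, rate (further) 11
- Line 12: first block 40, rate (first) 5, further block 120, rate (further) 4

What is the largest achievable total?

2640

Rank every tier by rate: Line 10/first 15 > Line 19/first 13 > Line 10/second 11 > Line 12/first 5 > Line 12/second 4 > Line 19/second 3.
Fill Line 10 first block (70 at 15) ; 150 left.
Fill Line 19 first block (30 at 13) ; 120 left.
Line 10 second at 11: fill all 100 ; 20 left.
Line 12/first: +20 of 40 at 5; pool empty.
Total = 15×70 + 13×30 + 11×100 + 5×20 = 2640.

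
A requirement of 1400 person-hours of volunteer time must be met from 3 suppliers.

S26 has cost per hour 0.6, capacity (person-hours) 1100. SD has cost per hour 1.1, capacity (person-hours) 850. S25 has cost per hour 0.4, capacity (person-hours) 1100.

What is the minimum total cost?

Cheapest first:
S25 at 0.4: take all 1100 person-hours → 300 still needed.
S26 (0.6): take the remaining 300 → done.
SD: unused.
Cost = 1100×0.4 + 300×0.6 = 620.

620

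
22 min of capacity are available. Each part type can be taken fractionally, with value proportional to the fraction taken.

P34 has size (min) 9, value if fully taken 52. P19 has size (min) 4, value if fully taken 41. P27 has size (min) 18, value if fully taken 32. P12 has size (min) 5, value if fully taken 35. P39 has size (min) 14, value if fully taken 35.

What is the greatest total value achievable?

Best value per unit of size first: P19 41/4≈10.2, P12 35/5≈7, P34 52/9≈5.78, P39 35/14≈2.5, P27 32/18≈1.78.
P19: take in full, 4 min for value 41 — 18 left.
P12: take in full, 5 min for value 35 — 13 left.
P34: take in full, 9 min for value 52 — 4 left.
Fill the last 4 min with part of P39: 4/14 of it earns 10.
Total value = 138.

138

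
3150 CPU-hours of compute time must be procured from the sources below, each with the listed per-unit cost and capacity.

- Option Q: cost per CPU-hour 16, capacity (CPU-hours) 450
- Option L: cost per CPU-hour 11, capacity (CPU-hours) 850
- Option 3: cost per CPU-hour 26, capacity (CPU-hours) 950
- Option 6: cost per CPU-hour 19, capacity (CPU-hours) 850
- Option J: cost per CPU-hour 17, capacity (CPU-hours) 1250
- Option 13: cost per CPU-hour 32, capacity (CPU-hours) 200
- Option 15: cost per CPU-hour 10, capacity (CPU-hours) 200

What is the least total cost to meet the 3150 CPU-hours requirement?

47400

Use sources in increasing cost order.
Option 15 (10): use full 200 ; 2950 CPU-hours to go.
Option L at 11: take all 850 CPU-hours ; 2100 still needed.
Option Q (16): use full 450 ; 1650 CPU-hours to go.
Option J (17): use full 1250 ; 400 CPU-hours to go.
Take 400 from Option 6 at 19 to finish.
Option 3, Option 13: unused.
Cost = 200×10 + 850×11 + 450×16 + 1250×17 + 400×19 = 47400.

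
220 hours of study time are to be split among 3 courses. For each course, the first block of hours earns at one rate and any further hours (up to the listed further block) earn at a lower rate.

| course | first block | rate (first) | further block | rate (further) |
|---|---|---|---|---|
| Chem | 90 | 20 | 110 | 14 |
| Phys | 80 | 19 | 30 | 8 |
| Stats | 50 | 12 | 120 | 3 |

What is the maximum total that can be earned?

Rank every tier by rate: Chem/T1 20 > Phys/T1 19 > Chem/T2 14 > Stats/T1 12 > Phys/T2 8 > Stats/T2 3.
Fill Chem T1 block (90 at 20) → 130 left.
Fill Phys T1 block (80 at 19) → 50 left.
Chem T2 at 14: only 50 left, fill 50.
Total = 20×90 + 19×80 + 14×50 = 4020.

4020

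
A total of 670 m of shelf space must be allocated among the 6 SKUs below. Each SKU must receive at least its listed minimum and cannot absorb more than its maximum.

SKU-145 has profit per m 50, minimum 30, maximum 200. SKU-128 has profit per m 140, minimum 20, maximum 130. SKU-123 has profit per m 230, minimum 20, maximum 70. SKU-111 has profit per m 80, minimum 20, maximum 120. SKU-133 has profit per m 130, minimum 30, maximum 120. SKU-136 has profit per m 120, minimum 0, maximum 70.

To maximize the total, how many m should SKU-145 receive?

Meeting every minimum uses 30+20+20+20+30+0 = 120 m, leaving 550.
Highest profit per m first: SKU-123 230 > SKU-128 140 > SKU-133 130 > SKU-136 120 > SKU-111 80 > SKU-145 50.
SKU-123: +50 to 70 (cap) ; 500 left.
SKU-128: +110 to 130 (cap) ; 390 left.
SKU-133: +90 to 120 (cap) ; 300 left.
SKU-136: +70 to 70 (cap) ; 230 left.
Give SKU-111 100 more to hit its cap of 120 ; 130 left.
Only 130 left; SKU-145 takes them to reach 160.

160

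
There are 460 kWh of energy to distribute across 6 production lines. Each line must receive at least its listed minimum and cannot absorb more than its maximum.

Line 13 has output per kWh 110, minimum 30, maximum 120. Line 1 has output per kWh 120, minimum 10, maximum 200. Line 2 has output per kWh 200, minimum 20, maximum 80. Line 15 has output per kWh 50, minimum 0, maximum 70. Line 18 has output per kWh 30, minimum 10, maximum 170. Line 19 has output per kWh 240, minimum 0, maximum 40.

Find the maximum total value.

63600

Meeting every minimum uses 30+10+20+0+10+0 = 70 kWh, leaving 390.
Rank by output per kWh: Line 19 240 > Line 2 200 > Line 1 120 > Line 13 110 > Line 15 50 > Line 18 30.
Line 19 takes 40 more to reach its cap of 40 ; 350 left.
Line 2: +60 to 80 (cap) ; 290 left.
Line 1: +190 to 200 (cap) ; 100 left.
Give Line 13 90 more to hit its cap of 120 ; 10 left.
Only 10 left; Line 15 takes them to reach 10.
Total = 110×120 + 120×200 + 200×80 + 50×10 + 30×10 + 240×40 = 63600.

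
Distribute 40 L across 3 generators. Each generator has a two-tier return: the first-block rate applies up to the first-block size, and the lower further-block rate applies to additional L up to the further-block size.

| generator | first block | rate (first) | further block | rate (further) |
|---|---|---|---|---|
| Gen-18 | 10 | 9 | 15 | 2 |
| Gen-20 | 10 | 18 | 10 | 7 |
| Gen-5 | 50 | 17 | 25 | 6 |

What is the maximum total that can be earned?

Order all 6 blocks by rate: Gen-20/tier1 18 > Gen-5/tier1 17 > Gen-18/tier1 9 > Gen-20/tier2 7 > Gen-5/tier2 6 > Gen-18/tier2 2.
Gen-20 tier1 at 18: fill all 10 → 30 left.
30 remain; put them into Gen-5 tier1 at 17.
Total = 18×10 + 17×30 = 690.

690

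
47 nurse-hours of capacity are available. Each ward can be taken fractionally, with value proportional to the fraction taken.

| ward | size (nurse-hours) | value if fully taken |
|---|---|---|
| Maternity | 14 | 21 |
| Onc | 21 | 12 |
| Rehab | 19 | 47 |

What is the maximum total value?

76

Best value per unit of size first: Rehab 47/19≈2.47, Maternity 21/14≈1.5, Onc 12/21≈0.571.
Take all of Rehab (19 nurse-hours, value 47) ; 28 nurse-hours left.
Take all of Maternity (14 nurse-hours, value 21) ; 14 nurse-hours left.
Fill the last 14 nurse-hours with part of Onc: 14/21 of it earns 8.
Total value = 76.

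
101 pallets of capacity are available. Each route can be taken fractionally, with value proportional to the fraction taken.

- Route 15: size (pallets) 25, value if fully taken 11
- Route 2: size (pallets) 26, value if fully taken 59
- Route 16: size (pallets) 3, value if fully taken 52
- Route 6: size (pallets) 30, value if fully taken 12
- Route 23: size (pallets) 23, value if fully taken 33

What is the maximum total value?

Sort by value density: Route 16 52/3≈17.3, Route 2 59/26≈2.27, Route 23 33/23≈1.43, Route 15 11/25≈0.44, Route 6 12/30≈0.4.
Route 16: take in full, 3 pallets for value 52 ; 98 left.
Take all of Route 2 (26 pallets, value 59) ; 72 pallets left.
Route 23: take in full, 23 pallets for value 33 ; 49 left.
All 25 pallets of Route 15 fit (value 11) ; 24 remain.
24 pallets left: a 24/30 share of Route 6 gives 12×24/30 = 9.6.
Total value = 164.6.

164.6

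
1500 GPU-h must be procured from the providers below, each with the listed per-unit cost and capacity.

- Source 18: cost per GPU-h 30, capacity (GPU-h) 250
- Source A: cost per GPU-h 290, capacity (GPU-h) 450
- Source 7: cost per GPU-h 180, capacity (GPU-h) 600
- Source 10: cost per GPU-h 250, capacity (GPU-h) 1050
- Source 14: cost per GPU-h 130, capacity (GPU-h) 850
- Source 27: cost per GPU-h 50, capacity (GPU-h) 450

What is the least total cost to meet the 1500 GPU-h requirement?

134000

Fill from the cheapest provider first.
Source 18 at 30: take all 250 GPU-h ; 1250 still needed.
Source 27 (50): use full 450 ; 800 GPU-h to go.
Source 14 (130): take the remaining 800 ; done.
Source 7, Source 10, Source A: unused.
Cost = 250×30 + 450×50 + 800×130 = 134000.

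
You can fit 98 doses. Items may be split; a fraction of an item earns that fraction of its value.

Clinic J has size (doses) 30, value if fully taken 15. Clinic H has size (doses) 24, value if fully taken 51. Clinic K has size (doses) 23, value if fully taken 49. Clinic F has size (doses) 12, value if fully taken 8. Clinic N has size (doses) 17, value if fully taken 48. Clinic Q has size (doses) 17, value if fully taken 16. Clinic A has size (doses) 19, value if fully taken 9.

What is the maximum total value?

Best value per unit of size first: Clinic N 48/17≈2.82, Clinic K 49/23≈2.13, Clinic H 51/24≈2.12, Clinic Q 16/17≈0.941, Clinic F 8/12≈0.667, Clinic J 15/30≈0.5, Clinic A 9/19≈0.474.
All 17 doses of Clinic N fit (value 48) ; 81 remain.
Take all of Clinic K (23 doses, value 49) ; 58 doses left.
All 24 doses of Clinic H fit (value 51) ; 34 remain.
Take all of Clinic Q (17 doses, value 16) ; 17 doses left.
Take all of Clinic F (12 doses, value 8) ; 5 doses left.
Fill the last 5 doses with part of Clinic J: 5/30 of it earns 2.5.
Total value = 174.5.

174.5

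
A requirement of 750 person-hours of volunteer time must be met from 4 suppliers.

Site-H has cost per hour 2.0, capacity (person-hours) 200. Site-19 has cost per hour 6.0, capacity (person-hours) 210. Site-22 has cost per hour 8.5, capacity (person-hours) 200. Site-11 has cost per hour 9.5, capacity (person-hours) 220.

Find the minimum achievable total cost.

Use suppliers in increasing cost order.
Site-H (2.0): use full 200 ; 550 person-hours to go.
Site-19 at 6.0: take all 210 person-hours ; 340 still needed.
Site-22 at 8.5: take all 200 person-hours ; 140 still needed.
Take 140 from Site-11 at 9.5 to finish.
Cost = 200×2.0 + 210×6.0 + 200×8.5 + 140×9.5 = 4690.

4690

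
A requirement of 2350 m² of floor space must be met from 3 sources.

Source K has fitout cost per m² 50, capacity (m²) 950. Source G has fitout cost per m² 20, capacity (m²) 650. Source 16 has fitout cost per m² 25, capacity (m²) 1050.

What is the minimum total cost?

Fill from the cheapest source first.
Take 650 from Source G at 20 — need 1700 more.
Take 1050 from Source 16 at 25 — need 650 more.
Source K (50): take the remaining 650 — done.
Cost = 650×20 + 1050×25 + 650×50 = 71750.

71750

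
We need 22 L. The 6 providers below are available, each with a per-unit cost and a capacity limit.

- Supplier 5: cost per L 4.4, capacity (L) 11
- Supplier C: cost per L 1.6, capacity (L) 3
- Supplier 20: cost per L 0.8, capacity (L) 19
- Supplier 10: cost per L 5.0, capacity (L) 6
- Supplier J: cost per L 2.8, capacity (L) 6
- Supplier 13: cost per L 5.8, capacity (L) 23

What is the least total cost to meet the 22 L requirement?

20

Cheapest first:
Supplier 20 at 0.8: take all 19 L ; 3 still needed.
Supplier C (1.6): use full 3 ; 0 L to go.
Supplier J, Supplier 5, Supplier 10, Supplier 13: unused.
Cost = 19×0.8 + 3×1.6 = 20.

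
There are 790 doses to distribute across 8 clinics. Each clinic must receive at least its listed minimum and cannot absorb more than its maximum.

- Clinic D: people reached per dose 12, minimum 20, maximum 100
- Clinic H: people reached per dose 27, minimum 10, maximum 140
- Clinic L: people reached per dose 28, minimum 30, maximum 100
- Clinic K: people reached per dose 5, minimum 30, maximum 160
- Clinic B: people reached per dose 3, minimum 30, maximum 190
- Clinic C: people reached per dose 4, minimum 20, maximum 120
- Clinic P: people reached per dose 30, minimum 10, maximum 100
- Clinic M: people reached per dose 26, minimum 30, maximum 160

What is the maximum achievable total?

15810

Meeting every minimum uses 20+10+30+30+30+20+10+30 = 180 doses, leaving 610.
Order the clinics by people reached per dose: Clinic P 30 > Clinic L 28 > Clinic H 27 > Clinic M 26 > Clinic D 12 > Clinic K 5 > Clinic C 4 > Clinic B 3.
Clinic P takes 90 more to reach its cap of 100 ; 520 left.
Clinic L takes 70 more to reach its cap of 100 ; 450 left.
Clinic H: +130 to 140 (cap) ; 320 left.
Give Clinic M 130 more to hit its cap of 160 ; 190 left.
Clinic D takes 80 more to reach its cap of 100 ; 110 left.
Clinic K: +110 (room for 130) → 140. Pool exhausted.
Total = 12×100 + 27×140 + 28×100 + 5×140 + 3×30 + 4×20 + 30×100 + 26×160 = 15810.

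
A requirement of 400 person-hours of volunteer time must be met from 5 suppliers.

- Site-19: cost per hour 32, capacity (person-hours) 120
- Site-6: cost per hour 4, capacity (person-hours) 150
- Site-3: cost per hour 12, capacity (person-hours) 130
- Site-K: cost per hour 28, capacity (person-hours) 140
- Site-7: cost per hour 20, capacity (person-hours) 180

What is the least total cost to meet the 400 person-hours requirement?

4560

Fill from the cheapest supplier first.
Take 150 from Site-6 at 4 → need 250 more.
Take 130 from Site-3 at 12 → need 120 more.
Site-7 at 20: take 120 of its 180 → requirement met.
Site-K, Site-19: unused.
Cost = 150×4 + 130×12 + 120×20 = 4560.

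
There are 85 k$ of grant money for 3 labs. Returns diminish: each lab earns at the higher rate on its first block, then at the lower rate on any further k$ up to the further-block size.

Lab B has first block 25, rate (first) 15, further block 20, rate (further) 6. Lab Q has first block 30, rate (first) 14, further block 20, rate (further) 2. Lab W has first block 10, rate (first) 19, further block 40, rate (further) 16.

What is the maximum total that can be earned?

1345

Treat each block as its own option and order by rate: Lab W/tier1 19 > Lab W/tier2 16 > Lab B/tier1 15 > Lab Q/tier1 14 > Lab B/tier2 6 > Lab Q/tier2 2.
Fill Lab W tier1 block (10 at 19) → 75 left.
Lab W/tier2 (16): +40 → 35 left.
Lab B tier1 at 15: fill all 25 → 10 left.
Lab Q/tier1: +10 of 30 at 14; pool empty.
Total = 19×10 + 16×40 + 15×25 + 14×10 = 1345.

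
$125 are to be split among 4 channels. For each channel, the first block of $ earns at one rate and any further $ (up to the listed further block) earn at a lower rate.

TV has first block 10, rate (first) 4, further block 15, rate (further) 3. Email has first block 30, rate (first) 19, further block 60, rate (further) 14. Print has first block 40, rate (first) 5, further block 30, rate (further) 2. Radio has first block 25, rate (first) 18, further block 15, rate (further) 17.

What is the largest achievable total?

Treat each block as its own option and order by rate: Email/T1 19 > Radio/T1 18 > Radio/T2 17 > Email/T2 14 > Print/T1 5 > TV/T1 4 > TV/T2 3 > Print/T2 2.
Email/T1 (19): +30 → 95 left.
Radio T1 at 18: fill all 25 → 70 left.
Radio T2 at 17: fill all 15 → 55 left.
55 remain; put them into Email T2 at 14.
Total = 19×30 + 18×25 + 17×15 + 14×55 = 2045.

2045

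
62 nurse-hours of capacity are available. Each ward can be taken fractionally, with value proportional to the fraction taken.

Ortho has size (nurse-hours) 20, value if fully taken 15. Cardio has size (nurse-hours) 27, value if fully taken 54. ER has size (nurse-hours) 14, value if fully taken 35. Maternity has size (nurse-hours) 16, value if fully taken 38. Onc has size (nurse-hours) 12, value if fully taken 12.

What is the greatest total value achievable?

132

Rank by value-to-size ratio: ER 35/14≈2.5, Maternity 38/16≈2.38, Cardio 54/27≈2, Onc 12/12≈1, Ortho 15/20≈0.75.
Take all of ER (14 nurse-hours, value 35) — 48 nurse-hours left.
Maternity: take in full, 16 nurse-hours for value 38 — 32 left.
Cardio: take in full, 27 nurse-hours for value 54 — 5 left.
5 nurse-hours left: a 5/12 share of Onc gives 12×5/12 = 5.
Total value = 132.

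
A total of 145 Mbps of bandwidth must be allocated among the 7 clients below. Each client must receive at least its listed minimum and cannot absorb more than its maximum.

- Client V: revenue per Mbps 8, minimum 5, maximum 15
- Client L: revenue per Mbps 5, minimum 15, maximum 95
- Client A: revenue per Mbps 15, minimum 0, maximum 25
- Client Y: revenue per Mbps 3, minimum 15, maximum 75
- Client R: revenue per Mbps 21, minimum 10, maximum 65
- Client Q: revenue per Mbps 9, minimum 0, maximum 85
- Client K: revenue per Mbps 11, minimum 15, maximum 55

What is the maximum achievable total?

Meeting every minimum uses 5+15+0+15+10+0+15 = 60 Mbps, leaving 85.
Order the clients by revenue per Mbps: Client R 21 > Client A 15 > Client K 11 > Client Q 9 > Client V 8 > Client L 5 > Client Y 3.
Client R: +55 to 65 (cap) — 30 left.
Client A takes 25 more to reach its cap of 25 — 5 left.
Only 5 left; Client K takes them to reach 20.
Total = 8×5 + 5×15 + 15×25 + 3×15 + 21×65 + 11×20 = 2120.

2120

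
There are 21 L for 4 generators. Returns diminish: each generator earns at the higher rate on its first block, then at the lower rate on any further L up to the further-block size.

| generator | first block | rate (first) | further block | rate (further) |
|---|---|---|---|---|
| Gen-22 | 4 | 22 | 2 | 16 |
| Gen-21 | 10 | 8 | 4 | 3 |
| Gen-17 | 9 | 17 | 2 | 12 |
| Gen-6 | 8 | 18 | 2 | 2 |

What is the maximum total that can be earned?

385

Rank every tier by rate: Gen-22/T1 22 > Gen-6/T1 18 > Gen-17/T1 17 > Gen-22/T2 16 > Gen-17/T2 12 > Gen-21/T1 8 > Gen-21/T2 3 > Gen-6/T2 2.
Fill Gen-22 T1 block (4 at 22) — 17 left.
Gen-6/T1 (18): +8 — 9 left.
Gen-17/T1 (17): +9 — 0 left.
Total = 22×4 + 18×8 + 17×9 = 385.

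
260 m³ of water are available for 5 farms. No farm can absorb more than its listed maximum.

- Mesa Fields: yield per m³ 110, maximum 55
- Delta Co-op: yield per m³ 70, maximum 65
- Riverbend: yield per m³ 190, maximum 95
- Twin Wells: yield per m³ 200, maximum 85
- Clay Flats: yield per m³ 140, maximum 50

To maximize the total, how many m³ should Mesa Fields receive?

30

Rank by yield per m³: Twin Wells 200 > Riverbend 190 > Clay Flats 140 > Mesa Fields 110 > Delta Co-op 70.
Give Twin Wells 85 to hit its cap of 85 — 175 left.
Riverbend: +95 to 95 (cap) — 80 left.
Clay Flats takes 50 to reach its cap of 50 — 30 left.
Mesa Fields has room for 55 but only 30 remain, so it gets 30.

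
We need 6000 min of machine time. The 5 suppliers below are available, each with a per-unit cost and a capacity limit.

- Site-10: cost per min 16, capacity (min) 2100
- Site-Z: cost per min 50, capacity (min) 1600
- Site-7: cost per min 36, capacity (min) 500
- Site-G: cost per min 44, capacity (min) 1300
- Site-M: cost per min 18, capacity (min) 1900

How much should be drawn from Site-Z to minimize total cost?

200

Cheapest first:
Take 2100 from Site-10 at 16 → need 3900 more.
Site-M (18): use full 1900 → 2000 min to go.
Site-7 at 36: take all 500 min → 1500 still needed.
Take 1300 from Site-G at 44 → need 200 more.
Site-Z (50): take the remaining 200 → done.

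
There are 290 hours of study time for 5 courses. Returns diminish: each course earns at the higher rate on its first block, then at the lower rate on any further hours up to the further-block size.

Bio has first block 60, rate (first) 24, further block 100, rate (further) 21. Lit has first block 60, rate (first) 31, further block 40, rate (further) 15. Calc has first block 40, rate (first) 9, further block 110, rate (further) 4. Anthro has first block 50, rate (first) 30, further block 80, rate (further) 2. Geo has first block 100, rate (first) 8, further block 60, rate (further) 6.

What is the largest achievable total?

Treat each block as its own option and order by rate: Lit/first 31 > Anthro/first 30 > Bio/first 24 > Bio/second 21 > Lit/second 15 > Calc/first 9 > Geo/first 8 > Geo/second 6 > Calc/second 4 > Anthro/second 2.
Lit first at 31: fill all 60 — 230 left.
Anthro/first (30): +50 — 180 left.
Bio/first (24): +60 — 120 left.
Bio second at 21: fill all 100 — 20 left.
Lit/second: +20 of 40 at 15; pool empty.
Total = 31×60 + 30×50 + 24×60 + 21×100 + 15×20 = 7200.

7200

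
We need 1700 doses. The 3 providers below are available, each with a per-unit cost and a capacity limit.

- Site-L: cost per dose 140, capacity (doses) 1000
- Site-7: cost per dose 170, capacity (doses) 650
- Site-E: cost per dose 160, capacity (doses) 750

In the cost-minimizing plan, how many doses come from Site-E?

700

Use providers in increasing cost order.
Site-L (140): use full 1000 — 700 doses to go.
Site-E (160): take the remaining 700 — done.
Site-7: unused.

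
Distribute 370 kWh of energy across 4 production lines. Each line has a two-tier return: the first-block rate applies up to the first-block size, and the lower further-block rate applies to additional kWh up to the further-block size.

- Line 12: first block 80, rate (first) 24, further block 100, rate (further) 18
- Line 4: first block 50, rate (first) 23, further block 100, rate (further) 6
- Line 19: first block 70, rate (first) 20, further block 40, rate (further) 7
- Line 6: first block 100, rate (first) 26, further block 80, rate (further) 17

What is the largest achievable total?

Order all 8 blocks by rate: Line 6/T1 26 > Line 12/T1 24 > Line 4/T1 23 > Line 19/T1 20 > Line 12/T2 18 > Line 6/T2 17 > Line 19/T2 7 > Line 4/T2 6.
Line 6/T1 (26): +100 — 270 left.
Fill Line 12 T1 block (80 at 24) — 190 left.
Fill Line 4 T1 block (50 at 23) — 140 left.
Fill Line 19 T1 block (70 at 20) — 70 left.
Line 12/T2: +70 of 100 at 18; pool empty.
Total = 26×100 + 24×80 + 23×50 + 20×70 + 18×70 = 8330.

8330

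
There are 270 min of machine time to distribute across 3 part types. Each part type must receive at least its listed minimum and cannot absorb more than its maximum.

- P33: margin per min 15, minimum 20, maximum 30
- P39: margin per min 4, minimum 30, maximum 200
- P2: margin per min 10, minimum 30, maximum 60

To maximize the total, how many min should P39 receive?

180

Meeting every minimum uses 20+30+30 = 80 min, leaving 190.
Rank by margin per min: P33 15 > P2 10 > P39 4.
P33 takes 10 more to reach its cap of 30 → 180 left.
Give P2 30 more to hit its cap of 60 → 150 left.
Only 150 left; P39 takes them to reach 180.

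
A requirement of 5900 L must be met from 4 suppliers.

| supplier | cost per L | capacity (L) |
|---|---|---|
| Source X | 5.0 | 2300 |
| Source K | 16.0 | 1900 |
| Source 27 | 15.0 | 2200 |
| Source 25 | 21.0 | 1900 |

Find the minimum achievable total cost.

66900

Use suppliers in increasing cost order.
Take 2300 from Source X at 5.0 — need 3600 more.
Source 27 at 15.0: take all 2200 L — 1400 still needed.
Source K at 16.0: take 1400 of its 1900 — requirement met.
Source 25: unused.
Cost = 2300×5.0 + 2200×15.0 + 1400×16.0 = 66900.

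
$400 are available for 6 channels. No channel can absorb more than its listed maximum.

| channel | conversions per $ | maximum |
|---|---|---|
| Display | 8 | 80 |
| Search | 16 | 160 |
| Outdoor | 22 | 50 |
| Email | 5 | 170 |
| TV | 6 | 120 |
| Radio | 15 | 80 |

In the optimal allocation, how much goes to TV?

Order the channels by conversions per $: Outdoor 22 > Search 16 > Radio 15 > Display 8 > TV 6 > Email 5.
Give Outdoor 50 to hit its cap of 50 ; 350 left.
Search: +160 to 160 (cap) ; 190 left.
Radio takes 80 to reach its cap of 80 ; 110 left.
Display: +80 to 80 (cap) ; 30 left.
Only 30 left; TV takes them to reach 30.

30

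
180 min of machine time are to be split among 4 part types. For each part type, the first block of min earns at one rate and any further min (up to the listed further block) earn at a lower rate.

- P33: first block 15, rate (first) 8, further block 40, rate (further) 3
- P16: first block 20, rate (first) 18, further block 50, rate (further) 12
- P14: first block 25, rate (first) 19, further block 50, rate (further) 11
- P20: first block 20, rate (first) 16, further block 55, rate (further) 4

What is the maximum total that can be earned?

Treat each block as its own option and order by rate: P14/first 19 > P16/first 18 > P20/first 16 > P16/second 12 > P14/second 11 > P33/first 8 > P20/second 4 > P33/second 3.
P14 first at 19: fill all 25 → 155 left.
Fill P16 first block (20 at 18) → 135 left.
P20/first (16): +20 → 115 left.
P16/second (12): +50 → 65 left.
Fill P14 second block (50 at 11) → 15 left.
P33/first (8): +15 → 0 left.
Total = 19×25 + 18×20 + 16×20 + 12×50 + 11×50 + 8×15 = 2425.

2425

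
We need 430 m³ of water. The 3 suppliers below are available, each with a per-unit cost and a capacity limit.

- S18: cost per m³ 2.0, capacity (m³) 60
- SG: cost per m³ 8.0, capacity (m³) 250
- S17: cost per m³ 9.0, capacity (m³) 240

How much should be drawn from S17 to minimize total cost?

Use suppliers in increasing cost order.
S18 at 2.0: take all 60 m³ → 370 still needed.
SG (8.0): use full 250 → 120 m³ to go.
S17 at 9.0: take 120 of its 240 → requirement met.

120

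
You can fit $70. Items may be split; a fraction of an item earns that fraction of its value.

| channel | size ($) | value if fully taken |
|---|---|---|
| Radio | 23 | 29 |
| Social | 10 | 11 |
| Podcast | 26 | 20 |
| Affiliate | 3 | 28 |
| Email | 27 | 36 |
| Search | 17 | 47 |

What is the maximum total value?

Best value per unit of size first: Affiliate 28/3≈9.33, Search 47/17≈2.76, Email 36/27≈1.33, Radio 29/23≈1.26, Social 11/10≈1.1, Podcast 20/26≈0.769.
Affiliate: take in full, 3 $ for value 28 ; 67 left.
Search: take in full, 17 $ for value 47 ; 50 left.
All 27 $ of Email fit (value 36) ; 23 remain.
All 23 $ of Radio fit (value 29) ; 0 remain.
Total value = 140.

140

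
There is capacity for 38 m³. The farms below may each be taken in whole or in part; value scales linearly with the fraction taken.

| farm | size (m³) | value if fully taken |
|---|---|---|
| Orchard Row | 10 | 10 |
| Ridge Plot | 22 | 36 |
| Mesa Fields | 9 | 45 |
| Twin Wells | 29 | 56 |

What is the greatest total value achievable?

101

Best value per unit of size first: Mesa Fields 45/9≈5, Twin Wells 56/29≈1.93, Ridge Plot 36/22≈1.64, Orchard Row 10/10≈1.
All 9 m³ of Mesa Fields fit (value 45) — 29 remain.
All 29 m³ of Twin Wells fit (value 56) — 0 remain.
Total value = 101.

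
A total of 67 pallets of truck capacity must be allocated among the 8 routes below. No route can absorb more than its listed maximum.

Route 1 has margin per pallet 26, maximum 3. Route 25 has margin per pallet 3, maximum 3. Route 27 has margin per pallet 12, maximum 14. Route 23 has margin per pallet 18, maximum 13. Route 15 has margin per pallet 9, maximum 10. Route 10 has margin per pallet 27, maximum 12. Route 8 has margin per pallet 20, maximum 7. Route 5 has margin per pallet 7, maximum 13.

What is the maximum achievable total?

1090

Order the routes by margin per pallet: Route 10 27 > Route 1 26 > Route 8 20 > Route 23 18 > Route 27 12 > Route 15 9 > Route 5 7 > Route 25 3.
Route 10 takes 12 to reach its cap of 12 → 55 left.
Give Route 1 3 to hit its cap of 3 → 52 left.
Route 8 takes 7 to reach its cap of 7 → 45 left.
Give Route 23 13 to hit its cap of 13 → 32 left.
Route 27 takes 14 to reach its cap of 14 → 18 left.
Give Route 15 10 to hit its cap of 10 → 8 left.
Only 8 left; Route 5 takes them to reach 8.
Total = 26×3 + 12×14 + 18×13 + 9×10 + 27×12 + 20×7 + 7×8 = 1090.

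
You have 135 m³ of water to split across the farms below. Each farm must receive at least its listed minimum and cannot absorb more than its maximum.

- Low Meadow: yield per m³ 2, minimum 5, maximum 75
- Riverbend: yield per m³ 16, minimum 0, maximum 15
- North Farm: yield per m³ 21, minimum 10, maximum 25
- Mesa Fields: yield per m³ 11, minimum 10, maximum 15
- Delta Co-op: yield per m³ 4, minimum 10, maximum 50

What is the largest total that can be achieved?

Meeting every minimum uses 5+0+10+10+10 = 35 m³, leaving 100.
Order the farms by yield per m³: North Farm 21 > Riverbend 16 > Mesa Fields 11 > Delta Co-op 4 > Low Meadow 2.
North Farm: +15 to 25 (cap) ; 85 left.
Give Riverbend 15 more to hit its cap of 15 ; 70 left.
Mesa Fields: +5 to 15 (cap) ; 65 left.
Delta Co-op: +40 to 50 (cap) ; 25 left.
Only 25 left; Low Meadow takes them to reach 30.
Total = 2×30 + 16×15 + 21×25 + 11×15 + 4×50 = 1190.

1190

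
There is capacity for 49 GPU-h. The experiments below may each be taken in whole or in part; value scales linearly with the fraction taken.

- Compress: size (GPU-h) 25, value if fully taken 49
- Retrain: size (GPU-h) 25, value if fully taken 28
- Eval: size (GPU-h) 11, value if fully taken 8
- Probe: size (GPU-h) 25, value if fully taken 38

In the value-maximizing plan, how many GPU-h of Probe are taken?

24

Best value per unit of size first: Compress 49/25≈1.96, Probe 38/25≈1.52, Retrain 28/25≈1.12, Eval 8/11≈0.727.
Take all of Compress (25 GPU-h, value 49) → 24 GPU-h left.
24 GPU-h left: a 24/25 share of Probe gives 38×24/25 = 36.48.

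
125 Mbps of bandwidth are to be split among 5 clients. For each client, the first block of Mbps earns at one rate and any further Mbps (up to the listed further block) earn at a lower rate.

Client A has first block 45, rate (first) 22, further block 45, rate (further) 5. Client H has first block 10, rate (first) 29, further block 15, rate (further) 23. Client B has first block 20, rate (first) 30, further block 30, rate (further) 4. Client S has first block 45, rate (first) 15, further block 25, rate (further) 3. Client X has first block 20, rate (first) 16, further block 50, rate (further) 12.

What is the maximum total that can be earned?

2770

Order all 10 blocks by rate: Client B/tier1 30 > Client H/tier1 29 > Client H/tier2 23 > Client A/tier1 22 > Client X/tier1 16 > Client S/tier1 15 > Client X/tier2 12 > Client A/tier2 5 > Client B/tier2 4 > Client S/tier2 3.
Fill Client B tier1 block (20 at 30) — 105 left.
Fill Client H tier1 block (10 at 29) — 95 left.
Client H/tier2 (23): +15 — 80 left.
Client A tier1 at 22: fill all 45 — 35 left.
Client X tier1 at 16: fill all 20 — 15 left.
Client S tier1 at 15: only 15 left, fill 15.
Total = 30×20 + 29×10 + 23×15 + 22×45 + 16×20 + 15×15 = 2770.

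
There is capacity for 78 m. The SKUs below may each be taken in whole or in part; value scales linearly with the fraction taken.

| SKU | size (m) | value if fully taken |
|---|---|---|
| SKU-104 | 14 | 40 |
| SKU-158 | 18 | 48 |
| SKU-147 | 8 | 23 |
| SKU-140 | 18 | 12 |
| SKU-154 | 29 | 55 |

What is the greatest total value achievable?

Sort by value density: SKU-147 23/8≈2.88, SKU-104 40/14≈2.86, SKU-158 48/18≈2.67, SKU-154 55/29≈1.9, SKU-140 12/18≈0.667.
Take all of SKU-147 (8 m, value 23) ; 70 m left.
SKU-104: take in full, 14 m for value 40 ; 56 left.
All 18 m of SKU-158 fit (value 48) ; 38 remain.
Take all of SKU-154 (29 m, value 55) ; 9 m left.
Only 9 m remain; take 9/18 of SKU-140 for value 12×9/18 = 6.
Total value = 172.

172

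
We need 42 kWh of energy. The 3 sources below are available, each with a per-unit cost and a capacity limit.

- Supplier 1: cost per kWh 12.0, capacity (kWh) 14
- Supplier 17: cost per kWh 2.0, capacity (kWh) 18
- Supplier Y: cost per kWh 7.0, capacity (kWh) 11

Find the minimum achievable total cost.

Use sources in increasing cost order.
Supplier 17 (2.0): use full 18 → 24 kWh to go.
Take 11 from Supplier Y at 7.0 → need 13 more.
Take 13 from Supplier 1 at 12.0 to finish.
Cost = 18×2.0 + 11×7.0 + 13×12.0 = 269.

269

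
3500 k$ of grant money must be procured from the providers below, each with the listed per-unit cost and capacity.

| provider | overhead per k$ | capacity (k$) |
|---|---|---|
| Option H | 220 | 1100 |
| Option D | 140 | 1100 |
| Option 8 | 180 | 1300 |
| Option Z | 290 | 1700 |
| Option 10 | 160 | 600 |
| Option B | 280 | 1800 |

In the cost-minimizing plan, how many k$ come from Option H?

500

Cheapest first:
Take 1100 from Option D at 140 ; need 2400 more.
Take 600 from Option 10 at 160 ; need 1800 more.
Take 1300 from Option 8 at 180 ; need 500 more.
Option H (220): take the remaining 500 ; done.
Option B, Option Z: unused.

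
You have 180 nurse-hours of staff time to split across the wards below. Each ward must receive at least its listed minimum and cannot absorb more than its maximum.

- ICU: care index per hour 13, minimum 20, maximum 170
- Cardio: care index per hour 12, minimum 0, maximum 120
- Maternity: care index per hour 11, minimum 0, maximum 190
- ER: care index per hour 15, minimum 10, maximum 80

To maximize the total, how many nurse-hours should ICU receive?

100

Meeting every minimum uses 20+0+0+10 = 30 nurse-hours, leaving 150.
Highest care index per hour first: ER 15 > ICU 13 > Cardio 12 > Maternity 11.
ER takes 70 more to reach its cap of 80 ; 80 left.
ICU has room for 150 more but only 80 remain, so it gets 100.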